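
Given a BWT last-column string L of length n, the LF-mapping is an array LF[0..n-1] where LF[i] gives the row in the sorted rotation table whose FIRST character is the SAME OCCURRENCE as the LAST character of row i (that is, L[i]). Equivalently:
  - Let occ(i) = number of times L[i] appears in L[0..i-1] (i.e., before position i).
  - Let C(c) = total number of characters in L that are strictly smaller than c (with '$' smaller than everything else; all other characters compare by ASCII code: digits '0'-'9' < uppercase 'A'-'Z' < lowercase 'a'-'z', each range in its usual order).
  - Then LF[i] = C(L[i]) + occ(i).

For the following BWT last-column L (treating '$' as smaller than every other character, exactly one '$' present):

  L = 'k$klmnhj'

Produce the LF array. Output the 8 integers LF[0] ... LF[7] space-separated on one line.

Char counts: '$':1, 'h':1, 'j':1, 'k':2, 'l':1, 'm':1, 'n':1
C (first-col start): C('$')=0, C('h')=1, C('j')=2, C('k')=3, C('l')=5, C('m')=6, C('n')=7
L[0]='k': occ=0, LF[0]=C('k')+0=3+0=3
L[1]='$': occ=0, LF[1]=C('$')+0=0+0=0
L[2]='k': occ=1, LF[2]=C('k')+1=3+1=4
L[3]='l': occ=0, LF[3]=C('l')+0=5+0=5
L[4]='m': occ=0, LF[4]=C('m')+0=6+0=6
L[5]='n': occ=0, LF[5]=C('n')+0=7+0=7
L[6]='h': occ=0, LF[6]=C('h')+0=1+0=1
L[7]='j': occ=0, LF[7]=C('j')+0=2+0=2

Answer: 3 0 4 5 6 7 1 2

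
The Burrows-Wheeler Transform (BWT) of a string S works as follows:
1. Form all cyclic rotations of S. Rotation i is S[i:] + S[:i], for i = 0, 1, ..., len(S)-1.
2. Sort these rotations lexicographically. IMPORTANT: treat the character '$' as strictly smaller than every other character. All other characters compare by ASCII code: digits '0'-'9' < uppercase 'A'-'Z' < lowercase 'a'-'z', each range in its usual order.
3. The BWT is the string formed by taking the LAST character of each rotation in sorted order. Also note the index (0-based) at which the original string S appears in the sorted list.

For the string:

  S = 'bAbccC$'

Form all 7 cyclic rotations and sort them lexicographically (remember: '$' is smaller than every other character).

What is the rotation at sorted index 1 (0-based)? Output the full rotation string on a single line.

Answer: AbccC$b

Derivation:
All 7 rotations (rotation i = S[i:]+S[:i]):
  rot[0] = bAbccC$
  rot[1] = AbccC$b
  rot[2] = bccC$bA
  rot[3] = ccC$bAb
  rot[4] = cC$bAbc
  rot[5] = C$bAbcc
  rot[6] = $bAbccC
Sorted (with $ < everything):
  sorted[0] = $bAbccC
  sorted[1] = AbccC$b
  sorted[2] = C$bAbcc
  sorted[3] = bAbccC$
  sorted[4] = bccC$bA
  sorted[5] = cC$bAbc
  sorted[6] = ccC$bAb
sorted[1] = AbccC$b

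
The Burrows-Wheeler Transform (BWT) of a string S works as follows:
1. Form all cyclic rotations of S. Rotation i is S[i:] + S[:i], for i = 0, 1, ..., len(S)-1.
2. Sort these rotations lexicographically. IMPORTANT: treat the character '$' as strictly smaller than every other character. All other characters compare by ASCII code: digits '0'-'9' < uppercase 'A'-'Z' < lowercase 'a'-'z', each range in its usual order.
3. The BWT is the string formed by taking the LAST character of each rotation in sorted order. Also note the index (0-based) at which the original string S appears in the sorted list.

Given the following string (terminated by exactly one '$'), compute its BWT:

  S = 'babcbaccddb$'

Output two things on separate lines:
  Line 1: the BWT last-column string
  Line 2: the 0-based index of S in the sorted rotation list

All 12 rotations (rotation i = S[i:]+S[:i]):
  rot[0] = babcbaccddb$
  rot[1] = abcbaccddb$b
  rot[2] = bcbaccddb$ba
  rot[3] = cbaccddb$bab
  rot[4] = baccddb$babc
  rot[5] = accddb$babcb
  rot[6] = ccddb$babcba
  rot[7] = cddb$babcbac
  rot[8] = ddb$babcbacc
  rot[9] = db$babcbaccd
  rot[10] = b$babcbaccdd
  rot[11] = $babcbaccddb
Sorted (with $ < everything):
  sorted[0] = $babcbaccddb  (last char: 'b')
  sorted[1] = abcbaccddb$b  (last char: 'b')
  sorted[2] = accddb$babcb  (last char: 'b')
  sorted[3] = b$babcbaccdd  (last char: 'd')
  sorted[4] = babcbaccddb$  (last char: '$')
  sorted[5] = baccddb$babc  (last char: 'c')
  sorted[6] = bcbaccddb$ba  (last char: 'a')
  sorted[7] = cbaccddb$bab  (last char: 'b')
  sorted[8] = ccddb$babcba  (last char: 'a')
  sorted[9] = cddb$babcbac  (last char: 'c')
  sorted[10] = db$babcbaccd  (last char: 'd')
  sorted[11] = ddb$babcbacc  (last char: 'c')
Last column: bbbd$cabacdc
Original string S is at sorted index 4

Answer: bbbd$cabacdc
4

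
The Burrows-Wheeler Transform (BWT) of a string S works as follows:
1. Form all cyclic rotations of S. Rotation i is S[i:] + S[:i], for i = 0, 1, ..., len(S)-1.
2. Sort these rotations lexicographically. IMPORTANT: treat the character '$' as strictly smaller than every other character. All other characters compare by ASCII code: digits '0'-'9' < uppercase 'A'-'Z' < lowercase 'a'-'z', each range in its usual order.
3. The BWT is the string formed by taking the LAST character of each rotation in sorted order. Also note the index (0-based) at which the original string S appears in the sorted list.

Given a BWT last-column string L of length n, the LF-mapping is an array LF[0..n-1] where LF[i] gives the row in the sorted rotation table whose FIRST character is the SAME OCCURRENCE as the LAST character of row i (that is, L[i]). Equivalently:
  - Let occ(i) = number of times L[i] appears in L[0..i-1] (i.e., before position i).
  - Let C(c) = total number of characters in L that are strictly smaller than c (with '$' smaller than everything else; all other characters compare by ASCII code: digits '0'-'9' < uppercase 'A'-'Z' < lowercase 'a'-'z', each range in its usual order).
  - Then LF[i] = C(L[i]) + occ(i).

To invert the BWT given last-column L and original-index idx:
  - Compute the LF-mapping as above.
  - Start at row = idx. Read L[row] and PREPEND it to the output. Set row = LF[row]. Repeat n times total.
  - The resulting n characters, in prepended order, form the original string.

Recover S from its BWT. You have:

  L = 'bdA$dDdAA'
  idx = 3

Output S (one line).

LF mapping: 5 6 1 0 7 4 8 2 3
Walk LF starting at row 3, prepending L[row]:
  step 1: row=3, L[3]='$', prepend. Next row=LF[3]=0
  step 2: row=0, L[0]='b', prepend. Next row=LF[0]=5
  step 3: row=5, L[5]='D', prepend. Next row=LF[5]=4
  step 4: row=4, L[4]='d', prepend. Next row=LF[4]=7
  step 5: row=7, L[7]='A', prepend. Next row=LF[7]=2
  step 6: row=2, L[2]='A', prepend. Next row=LF[2]=1
  step 7: row=1, L[1]='d', prepend. Next row=LF[1]=6
  step 8: row=6, L[6]='d', prepend. Next row=LF[6]=8
  step 9: row=8, L[8]='A', prepend. Next row=LF[8]=3
Reversed output: AddAAdDb$

Answer: AddAAdDb$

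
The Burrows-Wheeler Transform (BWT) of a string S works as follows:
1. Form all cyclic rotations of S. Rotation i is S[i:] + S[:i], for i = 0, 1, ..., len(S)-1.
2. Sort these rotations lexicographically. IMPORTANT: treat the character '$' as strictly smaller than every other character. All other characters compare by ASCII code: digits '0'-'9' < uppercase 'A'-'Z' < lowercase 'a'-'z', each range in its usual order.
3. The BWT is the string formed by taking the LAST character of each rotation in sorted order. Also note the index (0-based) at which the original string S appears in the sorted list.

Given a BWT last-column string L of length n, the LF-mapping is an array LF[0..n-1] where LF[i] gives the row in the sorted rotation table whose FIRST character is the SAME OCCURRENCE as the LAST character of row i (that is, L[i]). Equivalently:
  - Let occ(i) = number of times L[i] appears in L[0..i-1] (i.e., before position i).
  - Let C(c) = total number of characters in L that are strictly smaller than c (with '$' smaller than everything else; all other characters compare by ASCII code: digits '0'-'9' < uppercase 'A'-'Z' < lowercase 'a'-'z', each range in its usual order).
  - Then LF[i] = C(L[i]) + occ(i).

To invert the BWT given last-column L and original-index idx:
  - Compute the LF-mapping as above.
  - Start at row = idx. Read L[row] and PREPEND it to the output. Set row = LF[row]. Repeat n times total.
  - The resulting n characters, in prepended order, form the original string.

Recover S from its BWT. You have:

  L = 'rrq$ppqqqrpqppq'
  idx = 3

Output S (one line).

LF mapping: 12 13 6 0 1 2 7 8 9 14 3 10 4 5 11
Walk LF starting at row 3, prepending L[row]:
  step 1: row=3, L[3]='$', prepend. Next row=LF[3]=0
  step 2: row=0, L[0]='r', prepend. Next row=LF[0]=12
  step 3: row=12, L[12]='p', prepend. Next row=LF[12]=4
  step 4: row=4, L[4]='p', prepend. Next row=LF[4]=1
  step 5: row=1, L[1]='r', prepend. Next row=LF[1]=13
  step 6: row=13, L[13]='p', prepend. Next row=LF[13]=5
  step 7: row=5, L[5]='p', prepend. Next row=LF[5]=2
  step 8: row=2, L[2]='q', prepend. Next row=LF[2]=6
  step 9: row=6, L[6]='q', prepend. Next row=LF[6]=7
  step 10: row=7, L[7]='q', prepend. Next row=LF[7]=8
  step 11: row=8, L[8]='q', prepend. Next row=LF[8]=9
  step 12: row=9, L[9]='r', prepend. Next row=LF[9]=14
  step 13: row=14, L[14]='q', prepend. Next row=LF[14]=11
  step 14: row=11, L[11]='q', prepend. Next row=LF[11]=10
  step 15: row=10, L[10]='p', prepend. Next row=LF[10]=3
Reversed output: pqqrqqqqpprppr$

Answer: pqqrqqqqpprppr$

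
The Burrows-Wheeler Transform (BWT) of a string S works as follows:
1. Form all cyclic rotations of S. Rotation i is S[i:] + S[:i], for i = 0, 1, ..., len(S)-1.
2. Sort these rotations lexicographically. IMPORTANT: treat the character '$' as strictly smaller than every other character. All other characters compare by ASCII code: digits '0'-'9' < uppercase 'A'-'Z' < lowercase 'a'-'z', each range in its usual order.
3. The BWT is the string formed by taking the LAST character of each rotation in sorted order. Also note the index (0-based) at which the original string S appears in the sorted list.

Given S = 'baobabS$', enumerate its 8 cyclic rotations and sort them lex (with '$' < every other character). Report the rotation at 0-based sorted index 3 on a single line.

Answer: aobabS$b

Derivation:
All 8 rotations (rotation i = S[i:]+S[:i]):
  rot[0] = baobabS$
  rot[1] = aobabS$b
  rot[2] = obabS$ba
  rot[3] = babS$bao
  rot[4] = abS$baob
  rot[5] = bS$baoba
  rot[6] = S$baobab
  rot[7] = $baobabS
Sorted (with $ < everything):
  sorted[0] = $baobabS
  sorted[1] = S$baobab
  sorted[2] = abS$baob
  sorted[3] = aobabS$b
  sorted[4] = bS$baoba
  sorted[5] = babS$bao
  sorted[6] = baobabS$
  sorted[7] = obabS$ba
sorted[3] = aobabS$b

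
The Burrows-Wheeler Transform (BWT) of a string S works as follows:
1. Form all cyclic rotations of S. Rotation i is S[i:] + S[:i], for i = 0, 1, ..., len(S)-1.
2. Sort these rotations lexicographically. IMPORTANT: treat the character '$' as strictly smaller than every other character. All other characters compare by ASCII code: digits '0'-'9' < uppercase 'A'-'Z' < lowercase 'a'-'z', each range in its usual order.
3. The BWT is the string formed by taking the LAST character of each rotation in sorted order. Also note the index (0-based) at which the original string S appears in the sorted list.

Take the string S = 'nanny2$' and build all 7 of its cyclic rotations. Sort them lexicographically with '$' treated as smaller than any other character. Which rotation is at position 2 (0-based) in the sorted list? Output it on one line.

All 7 rotations (rotation i = S[i:]+S[:i]):
  rot[0] = nanny2$
  rot[1] = anny2$n
  rot[2] = nny2$na
  rot[3] = ny2$nan
  rot[4] = y2$nann
  rot[5] = 2$nanny
  rot[6] = $nanny2
Sorted (with $ < everything):
  sorted[0] = $nanny2
  sorted[1] = 2$nanny
  sorted[2] = anny2$n
  sorted[3] = nanny2$
  sorted[4] = nny2$na
  sorted[5] = ny2$nan
  sorted[6] = y2$nann
sorted[2] = anny2$n

Answer: anny2$n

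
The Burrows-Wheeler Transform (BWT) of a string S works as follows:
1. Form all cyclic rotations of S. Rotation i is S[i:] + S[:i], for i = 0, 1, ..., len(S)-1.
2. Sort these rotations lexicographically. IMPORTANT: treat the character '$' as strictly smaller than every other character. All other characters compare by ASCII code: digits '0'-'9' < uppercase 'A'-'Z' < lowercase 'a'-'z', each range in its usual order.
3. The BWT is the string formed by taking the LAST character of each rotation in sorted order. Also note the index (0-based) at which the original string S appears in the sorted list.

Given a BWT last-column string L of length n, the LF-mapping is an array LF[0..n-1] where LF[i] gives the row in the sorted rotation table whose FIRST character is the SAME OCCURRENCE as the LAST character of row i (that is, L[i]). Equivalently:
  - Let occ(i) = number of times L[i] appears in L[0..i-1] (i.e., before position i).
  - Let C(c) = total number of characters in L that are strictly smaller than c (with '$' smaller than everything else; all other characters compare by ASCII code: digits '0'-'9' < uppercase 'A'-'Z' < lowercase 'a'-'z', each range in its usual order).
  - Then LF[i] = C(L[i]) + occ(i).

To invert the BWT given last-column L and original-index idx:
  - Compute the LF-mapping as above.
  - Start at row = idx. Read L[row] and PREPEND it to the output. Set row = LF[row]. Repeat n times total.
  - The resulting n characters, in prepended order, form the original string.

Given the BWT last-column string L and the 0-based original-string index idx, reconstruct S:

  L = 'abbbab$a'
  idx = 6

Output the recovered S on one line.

LF mapping: 1 4 5 6 2 7 0 3
Walk LF starting at row 6, prepending L[row]:
  step 1: row=6, L[6]='$', prepend. Next row=LF[6]=0
  step 2: row=0, L[0]='a', prepend. Next row=LF[0]=1
  step 3: row=1, L[1]='b', prepend. Next row=LF[1]=4
  step 4: row=4, L[4]='a', prepend. Next row=LF[4]=2
  step 5: row=2, L[2]='b', prepend. Next row=LF[2]=5
  step 6: row=5, L[5]='b', prepend. Next row=LF[5]=7
  step 7: row=7, L[7]='a', prepend. Next row=LF[7]=3
  step 8: row=3, L[3]='b', prepend. Next row=LF[3]=6
Reversed output: babbaba$

Answer: babbaba$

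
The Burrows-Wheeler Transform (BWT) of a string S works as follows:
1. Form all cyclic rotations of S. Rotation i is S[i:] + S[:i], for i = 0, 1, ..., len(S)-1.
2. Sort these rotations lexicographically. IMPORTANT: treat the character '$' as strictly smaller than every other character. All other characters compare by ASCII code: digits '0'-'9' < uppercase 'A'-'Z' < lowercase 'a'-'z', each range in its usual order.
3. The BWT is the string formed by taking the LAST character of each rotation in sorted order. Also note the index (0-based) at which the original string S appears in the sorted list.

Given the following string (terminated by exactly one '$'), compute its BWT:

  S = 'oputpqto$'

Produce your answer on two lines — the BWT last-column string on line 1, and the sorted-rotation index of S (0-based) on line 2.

All 9 rotations (rotation i = S[i:]+S[:i]):
  rot[0] = oputpqto$
  rot[1] = putpqto$o
  rot[2] = utpqto$op
  rot[3] = tpqto$opu
  rot[4] = pqto$oput
  rot[5] = qto$oputp
  rot[6] = to$oputpq
  rot[7] = o$oputpqt
  rot[8] = $oputpqto
Sorted (with $ < everything):
  sorted[0] = $oputpqto  (last char: 'o')
  sorted[1] = o$oputpqt  (last char: 't')
  sorted[2] = oputpqto$  (last char: '$')
  sorted[3] = pqto$oput  (last char: 't')
  sorted[4] = putpqto$o  (last char: 'o')
  sorted[5] = qto$oputp  (last char: 'p')
  sorted[6] = to$oputpq  (last char: 'q')
  sorted[7] = tpqto$opu  (last char: 'u')
  sorted[8] = utpqto$op  (last char: 'p')
Last column: ot$topqup
Original string S is at sorted index 2

Answer: ot$topqup
2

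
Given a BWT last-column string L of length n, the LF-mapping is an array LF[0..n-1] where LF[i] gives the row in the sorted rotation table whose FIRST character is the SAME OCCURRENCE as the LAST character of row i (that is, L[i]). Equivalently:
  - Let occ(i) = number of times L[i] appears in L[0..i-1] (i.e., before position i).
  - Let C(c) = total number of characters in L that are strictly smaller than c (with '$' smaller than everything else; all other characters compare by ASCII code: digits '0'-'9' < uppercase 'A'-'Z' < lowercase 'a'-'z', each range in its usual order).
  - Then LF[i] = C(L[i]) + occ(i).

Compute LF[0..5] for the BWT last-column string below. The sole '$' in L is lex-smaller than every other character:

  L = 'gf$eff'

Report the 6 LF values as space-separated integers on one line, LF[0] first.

Char counts: '$':1, 'e':1, 'f':3, 'g':1
C (first-col start): C('$')=0, C('e')=1, C('f')=2, C('g')=5
L[0]='g': occ=0, LF[0]=C('g')+0=5+0=5
L[1]='f': occ=0, LF[1]=C('f')+0=2+0=2
L[2]='$': occ=0, LF[2]=C('$')+0=0+0=0
L[3]='e': occ=0, LF[3]=C('e')+0=1+0=1
L[4]='f': occ=1, LF[4]=C('f')+1=2+1=3
L[5]='f': occ=2, LF[5]=C('f')+2=2+2=4

Answer: 5 2 0 1 3 4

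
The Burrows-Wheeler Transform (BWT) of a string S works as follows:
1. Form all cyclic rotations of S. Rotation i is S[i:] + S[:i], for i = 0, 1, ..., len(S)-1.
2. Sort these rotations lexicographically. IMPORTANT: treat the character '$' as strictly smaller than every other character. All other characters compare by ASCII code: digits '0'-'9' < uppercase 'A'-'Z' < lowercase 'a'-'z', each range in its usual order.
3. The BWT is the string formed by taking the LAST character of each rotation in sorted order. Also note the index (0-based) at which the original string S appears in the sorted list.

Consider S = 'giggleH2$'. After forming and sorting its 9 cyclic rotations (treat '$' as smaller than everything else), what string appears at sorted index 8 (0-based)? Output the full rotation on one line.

All 9 rotations (rotation i = S[i:]+S[:i]):
  rot[0] = giggleH2$
  rot[1] = iggleH2$g
  rot[2] = ggleH2$gi
  rot[3] = gleH2$gig
  rot[4] = leH2$gigg
  rot[5] = eH2$giggl
  rot[6] = H2$giggle
  rot[7] = 2$giggleH
  rot[8] = $giggleH2
Sorted (with $ < everything):
  sorted[0] = $giggleH2
  sorted[1] = 2$giggleH
  sorted[2] = H2$giggle
  sorted[3] = eH2$giggl
  sorted[4] = ggleH2$gi
  sorted[5] = giggleH2$
  sorted[6] = gleH2$gig
  sorted[7] = iggleH2$g
  sorted[8] = leH2$gigg
sorted[8] = leH2$gigg

Answer: leH2$gigg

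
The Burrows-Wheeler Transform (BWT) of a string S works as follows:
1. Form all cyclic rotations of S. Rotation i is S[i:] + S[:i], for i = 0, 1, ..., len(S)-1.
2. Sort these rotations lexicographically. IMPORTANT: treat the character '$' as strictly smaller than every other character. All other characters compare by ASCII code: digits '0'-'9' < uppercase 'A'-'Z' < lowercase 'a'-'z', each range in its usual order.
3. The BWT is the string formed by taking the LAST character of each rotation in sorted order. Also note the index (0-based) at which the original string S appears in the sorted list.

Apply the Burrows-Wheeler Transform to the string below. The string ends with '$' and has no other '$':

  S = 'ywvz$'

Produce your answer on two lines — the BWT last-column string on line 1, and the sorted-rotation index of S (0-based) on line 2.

All 5 rotations (rotation i = S[i:]+S[:i]):
  rot[0] = ywvz$
  rot[1] = wvz$y
  rot[2] = vz$yw
  rot[3] = z$ywv
  rot[4] = $ywvz
Sorted (with $ < everything):
  sorted[0] = $ywvz  (last char: 'z')
  sorted[1] = vz$yw  (last char: 'w')
  sorted[2] = wvz$y  (last char: 'y')
  sorted[3] = ywvz$  (last char: '$')
  sorted[4] = z$ywv  (last char: 'v')
Last column: zwy$v
Original string S is at sorted index 3

Answer: zwy$v
3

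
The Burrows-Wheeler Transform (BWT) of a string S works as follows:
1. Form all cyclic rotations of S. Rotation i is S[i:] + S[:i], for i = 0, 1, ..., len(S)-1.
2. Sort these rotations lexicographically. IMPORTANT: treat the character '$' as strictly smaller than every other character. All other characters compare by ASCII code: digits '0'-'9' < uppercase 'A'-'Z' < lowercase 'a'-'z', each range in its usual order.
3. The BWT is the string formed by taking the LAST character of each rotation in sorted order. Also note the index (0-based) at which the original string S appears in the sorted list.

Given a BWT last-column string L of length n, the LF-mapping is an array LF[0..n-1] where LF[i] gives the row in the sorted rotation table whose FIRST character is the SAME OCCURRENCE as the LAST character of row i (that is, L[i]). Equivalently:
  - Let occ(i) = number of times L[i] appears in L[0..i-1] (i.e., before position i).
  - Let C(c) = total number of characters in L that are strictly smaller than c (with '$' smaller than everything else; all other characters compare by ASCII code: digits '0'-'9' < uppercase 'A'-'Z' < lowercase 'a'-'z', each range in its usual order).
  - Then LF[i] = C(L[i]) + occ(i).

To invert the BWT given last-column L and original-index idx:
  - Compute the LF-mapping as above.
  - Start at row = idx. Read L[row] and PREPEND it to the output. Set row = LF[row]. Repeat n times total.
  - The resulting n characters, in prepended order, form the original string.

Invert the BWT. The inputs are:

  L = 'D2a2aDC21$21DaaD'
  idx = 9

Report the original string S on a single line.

Answer: D2C2Da1Daaa221D$

Derivation:
LF mapping: 8 3 12 4 13 9 7 5 1 0 6 2 10 14 15 11
Walk LF starting at row 9, prepending L[row]:
  step 1: row=9, L[9]='$', prepend. Next row=LF[9]=0
  step 2: row=0, L[0]='D', prepend. Next row=LF[0]=8
  step 3: row=8, L[8]='1', prepend. Next row=LF[8]=1
  step 4: row=1, L[1]='2', prepend. Next row=LF[1]=3
  step 5: row=3, L[3]='2', prepend. Next row=LF[3]=4
  step 6: row=4, L[4]='a', prepend. Next row=LF[4]=13
  step 7: row=13, L[13]='a', prepend. Next row=LF[13]=14
  step 8: row=14, L[14]='a', prepend. Next row=LF[14]=15
  step 9: row=15, L[15]='D', prepend. Next row=LF[15]=11
  step 10: row=11, L[11]='1', prepend. Next row=LF[11]=2
  step 11: row=2, L[2]='a', prepend. Next row=LF[2]=12
  step 12: row=12, L[12]='D', prepend. Next row=LF[12]=10
  step 13: row=10, L[10]='2', prepend. Next row=LF[10]=6
  step 14: row=6, L[6]='C', prepend. Next row=LF[6]=7
  step 15: row=7, L[7]='2', prepend. Next row=LF[7]=5
  step 16: row=5, L[5]='D', prepend. Next row=LF[5]=9
Reversed output: D2C2Da1Daaa221D$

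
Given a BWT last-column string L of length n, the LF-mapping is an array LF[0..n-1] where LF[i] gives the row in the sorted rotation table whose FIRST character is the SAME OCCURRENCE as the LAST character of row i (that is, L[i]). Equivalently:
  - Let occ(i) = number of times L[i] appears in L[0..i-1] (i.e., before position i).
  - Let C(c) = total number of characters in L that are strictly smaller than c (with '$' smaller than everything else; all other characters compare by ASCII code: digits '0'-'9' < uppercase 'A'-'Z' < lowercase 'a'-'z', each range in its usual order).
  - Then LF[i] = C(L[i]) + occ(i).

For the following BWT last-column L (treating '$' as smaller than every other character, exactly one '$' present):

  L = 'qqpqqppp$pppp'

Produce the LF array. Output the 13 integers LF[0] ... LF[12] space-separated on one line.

Answer: 9 10 1 11 12 2 3 4 0 5 6 7 8

Derivation:
Char counts: '$':1, 'p':8, 'q':4
C (first-col start): C('$')=0, C('p')=1, C('q')=9
L[0]='q': occ=0, LF[0]=C('q')+0=9+0=9
L[1]='q': occ=1, LF[1]=C('q')+1=9+1=10
L[2]='p': occ=0, LF[2]=C('p')+0=1+0=1
L[3]='q': occ=2, LF[3]=C('q')+2=9+2=11
L[4]='q': occ=3, LF[4]=C('q')+3=9+3=12
L[5]='p': occ=1, LF[5]=C('p')+1=1+1=2
L[6]='p': occ=2, LF[6]=C('p')+2=1+2=3
L[7]='p': occ=3, LF[7]=C('p')+3=1+3=4
L[8]='$': occ=0, LF[8]=C('$')+0=0+0=0
L[9]='p': occ=4, LF[9]=C('p')+4=1+4=5
L[10]='p': occ=5, LF[10]=C('p')+5=1+5=6
L[11]='p': occ=6, LF[11]=C('p')+6=1+6=7
L[12]='p': occ=7, LF[12]=C('p')+7=1+7=8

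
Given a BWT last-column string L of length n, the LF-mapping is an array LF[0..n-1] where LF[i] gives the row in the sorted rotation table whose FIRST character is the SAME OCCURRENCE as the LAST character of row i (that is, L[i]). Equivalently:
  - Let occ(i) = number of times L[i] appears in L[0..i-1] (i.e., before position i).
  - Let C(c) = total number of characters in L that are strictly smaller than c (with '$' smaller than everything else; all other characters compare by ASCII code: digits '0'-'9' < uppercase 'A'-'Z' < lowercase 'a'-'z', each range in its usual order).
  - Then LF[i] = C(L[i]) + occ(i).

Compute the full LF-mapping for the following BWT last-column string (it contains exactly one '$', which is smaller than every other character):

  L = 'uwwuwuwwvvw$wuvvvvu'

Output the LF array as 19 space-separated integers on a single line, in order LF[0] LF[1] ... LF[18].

Answer: 1 12 13 2 14 3 15 16 6 7 17 0 18 4 8 9 10 11 5

Derivation:
Char counts: '$':1, 'u':5, 'v':6, 'w':7
C (first-col start): C('$')=0, C('u')=1, C('v')=6, C('w')=12
L[0]='u': occ=0, LF[0]=C('u')+0=1+0=1
L[1]='w': occ=0, LF[1]=C('w')+0=12+0=12
L[2]='w': occ=1, LF[2]=C('w')+1=12+1=13
L[3]='u': occ=1, LF[3]=C('u')+1=1+1=2
L[4]='w': occ=2, LF[4]=C('w')+2=12+2=14
L[5]='u': occ=2, LF[5]=C('u')+2=1+2=3
L[6]='w': occ=3, LF[6]=C('w')+3=12+3=15
L[7]='w': occ=4, LF[7]=C('w')+4=12+4=16
L[8]='v': occ=0, LF[8]=C('v')+0=6+0=6
L[9]='v': occ=1, LF[9]=C('v')+1=6+1=7
L[10]='w': occ=5, LF[10]=C('w')+5=12+5=17
L[11]='$': occ=0, LF[11]=C('$')+0=0+0=0
L[12]='w': occ=6, LF[12]=C('w')+6=12+6=18
L[13]='u': occ=3, LF[13]=C('u')+3=1+3=4
L[14]='v': occ=2, LF[14]=C('v')+2=6+2=8
L[15]='v': occ=3, LF[15]=C('v')+3=6+3=9
L[16]='v': occ=4, LF[16]=C('v')+4=6+4=10
L[17]='v': occ=5, LF[17]=C('v')+5=6+5=11
L[18]='u': occ=4, LF[18]=C('u')+4=1+4=5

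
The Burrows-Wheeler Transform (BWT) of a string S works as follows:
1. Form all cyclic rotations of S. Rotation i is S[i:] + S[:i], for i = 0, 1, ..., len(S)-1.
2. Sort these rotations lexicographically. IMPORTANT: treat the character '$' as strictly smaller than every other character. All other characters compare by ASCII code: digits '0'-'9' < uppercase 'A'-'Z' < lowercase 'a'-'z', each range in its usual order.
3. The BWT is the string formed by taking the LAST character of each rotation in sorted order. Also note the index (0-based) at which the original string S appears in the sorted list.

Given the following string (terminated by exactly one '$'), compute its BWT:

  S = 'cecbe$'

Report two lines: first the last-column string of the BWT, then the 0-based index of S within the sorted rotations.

Answer: ece$bc
3

Derivation:
All 6 rotations (rotation i = S[i:]+S[:i]):
  rot[0] = cecbe$
  rot[1] = ecbe$c
  rot[2] = cbe$ce
  rot[3] = be$cec
  rot[4] = e$cecb
  rot[5] = $cecbe
Sorted (with $ < everything):
  sorted[0] = $cecbe  (last char: 'e')
  sorted[1] = be$cec  (last char: 'c')
  sorted[2] = cbe$ce  (last char: 'e')
  sorted[3] = cecbe$  (last char: '$')
  sorted[4] = e$cecb  (last char: 'b')
  sorted[5] = ecbe$c  (last char: 'c')
Last column: ece$bc
Original string S is at sorted index 3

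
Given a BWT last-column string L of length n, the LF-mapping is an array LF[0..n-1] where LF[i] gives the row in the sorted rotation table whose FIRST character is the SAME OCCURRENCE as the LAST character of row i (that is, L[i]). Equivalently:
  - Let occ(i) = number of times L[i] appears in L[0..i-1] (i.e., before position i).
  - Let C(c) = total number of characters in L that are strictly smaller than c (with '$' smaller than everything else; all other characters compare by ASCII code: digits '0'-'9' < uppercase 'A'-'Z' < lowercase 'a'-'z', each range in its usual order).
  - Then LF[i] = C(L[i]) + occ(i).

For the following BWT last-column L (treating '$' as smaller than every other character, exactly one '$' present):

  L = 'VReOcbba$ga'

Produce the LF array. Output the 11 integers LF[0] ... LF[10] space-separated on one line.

Char counts: '$':1, 'O':1, 'R':1, 'V':1, 'a':2, 'b':2, 'c':1, 'e':1, 'g':1
C (first-col start): C('$')=0, C('O')=1, C('R')=2, C('V')=3, C('a')=4, C('b')=6, C('c')=8, C('e')=9, C('g')=10
L[0]='V': occ=0, LF[0]=C('V')+0=3+0=3
L[1]='R': occ=0, LF[1]=C('R')+0=2+0=2
L[2]='e': occ=0, LF[2]=C('e')+0=9+0=9
L[3]='O': occ=0, LF[3]=C('O')+0=1+0=1
L[4]='c': occ=0, LF[4]=C('c')+0=8+0=8
L[5]='b': occ=0, LF[5]=C('b')+0=6+0=6
L[6]='b': occ=1, LF[6]=C('b')+1=6+1=7
L[7]='a': occ=0, LF[7]=C('a')+0=4+0=4
L[8]='$': occ=0, LF[8]=C('$')+0=0+0=0
L[9]='g': occ=0, LF[9]=C('g')+0=10+0=10
L[10]='a': occ=1, LF[10]=C('a')+1=4+1=5

Answer: 3 2 9 1 8 6 7 4 0 10 5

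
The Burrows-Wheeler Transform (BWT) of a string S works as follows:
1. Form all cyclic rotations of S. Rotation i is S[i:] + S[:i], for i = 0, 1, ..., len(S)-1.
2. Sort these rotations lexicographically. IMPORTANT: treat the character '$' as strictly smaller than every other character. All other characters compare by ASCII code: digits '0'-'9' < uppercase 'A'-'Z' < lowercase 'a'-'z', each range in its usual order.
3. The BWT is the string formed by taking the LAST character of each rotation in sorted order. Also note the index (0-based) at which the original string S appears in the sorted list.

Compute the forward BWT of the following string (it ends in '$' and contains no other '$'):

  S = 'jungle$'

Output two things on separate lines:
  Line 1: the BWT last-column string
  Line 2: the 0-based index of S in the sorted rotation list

Answer: eln$guj
3

Derivation:
All 7 rotations (rotation i = S[i:]+S[:i]):
  rot[0] = jungle$
  rot[1] = ungle$j
  rot[2] = ngle$ju
  rot[3] = gle$jun
  rot[4] = le$jung
  rot[5] = e$jungl
  rot[6] = $jungle
Sorted (with $ < everything):
  sorted[0] = $jungle  (last char: 'e')
  sorted[1] = e$jungl  (last char: 'l')
  sorted[2] = gle$jun  (last char: 'n')
  sorted[3] = jungle$  (last char: '$')
  sorted[4] = le$jung  (last char: 'g')
  sorted[5] = ngle$ju  (last char: 'u')
  sorted[6] = ungle$j  (last char: 'j')
Last column: eln$guj
Original string S is at sorted index 3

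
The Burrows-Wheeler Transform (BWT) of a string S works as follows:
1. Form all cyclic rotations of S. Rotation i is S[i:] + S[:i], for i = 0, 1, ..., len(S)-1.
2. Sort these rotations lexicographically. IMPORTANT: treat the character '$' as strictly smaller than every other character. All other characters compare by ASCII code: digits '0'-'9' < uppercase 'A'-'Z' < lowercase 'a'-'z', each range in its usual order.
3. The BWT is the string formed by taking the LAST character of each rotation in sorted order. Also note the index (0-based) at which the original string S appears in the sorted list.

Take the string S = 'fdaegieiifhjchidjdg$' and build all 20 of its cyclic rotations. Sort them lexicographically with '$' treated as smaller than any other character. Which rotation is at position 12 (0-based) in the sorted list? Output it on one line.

Answer: hidjdg$fdaegieiifhjc

Derivation:
All 20 rotations (rotation i = S[i:]+S[:i]):
  rot[0] = fdaegieiifhjchidjdg$
  rot[1] = daegieiifhjchidjdg$f
  rot[2] = aegieiifhjchidjdg$fd
  rot[3] = egieiifhjchidjdg$fda
  rot[4] = gieiifhjchidjdg$fdae
  rot[5] = ieiifhjchidjdg$fdaeg
  rot[6] = eiifhjchidjdg$fdaegi
  rot[7] = iifhjchidjdg$fdaegie
  rot[8] = ifhjchidjdg$fdaegiei
  rot[9] = fhjchidjdg$fdaegieii
  rot[10] = hjchidjdg$fdaegieiif
  rot[11] = jchidjdg$fdaegieiifh
  rot[12] = chidjdg$fdaegieiifhj
  rot[13] = hidjdg$fdaegieiifhjc
  rot[14] = idjdg$fdaegieiifhjch
  rot[15] = djdg$fdaegieiifhjchi
  rot[16] = jdg$fdaegieiifhjchid
  rot[17] = dg$fdaegieiifhjchidj
  rot[18] = g$fdaegieiifhjchidjd
  rot[19] = $fdaegieiifhjchidjdg
Sorted (with $ < everything):
  sorted[0] = $fdaegieiifhjchidjdg
  sorted[1] = aegieiifhjchidjdg$fd
  sorted[2] = chidjdg$fdaegieiifhj
  sorted[3] = daegieiifhjchidjdg$f
  sorted[4] = dg$fdaegieiifhjchidj
  sorted[5] = djdg$fdaegieiifhjchi
  sorted[6] = egieiifhjchidjdg$fda
  sorted[7] = eiifhjchidjdg$fdaegi
  sorted[8] = fdaegieiifhjchidjdg$
  sorted[9] = fhjchidjdg$fdaegieii
  sorted[10] = g$fdaegieiifhjchidjd
  sorted[11] = gieiifhjchidjdg$fdae
  sorted[12] = hidjdg$fdaegieiifhjc
  sorted[13] = hjchidjdg$fdaegieiif
  sorted[14] = idjdg$fdaegieiifhjch
  sorted[15] = ieiifhjchidjdg$fdaeg
  sorted[16] = ifhjchidjdg$fdaegiei
  sorted[17] = iifhjchidjdg$fdaegie
  sorted[18] = jchidjdg$fdaegieiifh
  sorted[19] = jdg$fdaegieiifhjchid
sorted[12] = hidjdg$fdaegieiifhjc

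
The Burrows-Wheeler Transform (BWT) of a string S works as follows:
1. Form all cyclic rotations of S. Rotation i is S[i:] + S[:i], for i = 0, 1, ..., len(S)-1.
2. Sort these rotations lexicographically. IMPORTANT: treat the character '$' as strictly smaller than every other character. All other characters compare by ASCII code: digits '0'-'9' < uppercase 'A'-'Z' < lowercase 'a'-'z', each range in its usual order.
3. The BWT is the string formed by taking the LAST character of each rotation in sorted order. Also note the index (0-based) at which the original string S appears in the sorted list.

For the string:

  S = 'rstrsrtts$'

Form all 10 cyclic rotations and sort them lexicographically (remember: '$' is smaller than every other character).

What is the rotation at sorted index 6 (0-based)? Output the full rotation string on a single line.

Answer: strsrtts$r

Derivation:
All 10 rotations (rotation i = S[i:]+S[:i]):
  rot[0] = rstrsrtts$
  rot[1] = strsrtts$r
  rot[2] = trsrtts$rs
  rot[3] = rsrtts$rst
  rot[4] = srtts$rstr
  rot[5] = rtts$rstrs
  rot[6] = tts$rstrsr
  rot[7] = ts$rstrsrt
  rot[8] = s$rstrsrtt
  rot[9] = $rstrsrtts
Sorted (with $ < everything):
  sorted[0] = $rstrsrtts
  sorted[1] = rsrtts$rst
  sorted[2] = rstrsrtts$
  sorted[3] = rtts$rstrs
  sorted[4] = s$rstrsrtt
  sorted[5] = srtts$rstr
  sorted[6] = strsrtts$r
  sorted[7] = trsrtts$rs
  sorted[8] = ts$rstrsrt
  sorted[9] = tts$rstrsr
sorted[6] = strsrtts$r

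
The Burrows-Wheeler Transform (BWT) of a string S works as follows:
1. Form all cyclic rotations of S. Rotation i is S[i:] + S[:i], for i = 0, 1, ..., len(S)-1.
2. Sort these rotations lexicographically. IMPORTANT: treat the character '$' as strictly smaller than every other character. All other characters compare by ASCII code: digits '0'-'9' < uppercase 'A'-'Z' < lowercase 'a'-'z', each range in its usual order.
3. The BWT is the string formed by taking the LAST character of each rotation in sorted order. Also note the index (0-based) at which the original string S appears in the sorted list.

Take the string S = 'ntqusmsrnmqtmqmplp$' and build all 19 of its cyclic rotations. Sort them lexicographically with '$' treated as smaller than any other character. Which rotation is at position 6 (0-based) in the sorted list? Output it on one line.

All 19 rotations (rotation i = S[i:]+S[:i]):
  rot[0] = ntqusmsrnmqtmqmplp$
  rot[1] = tqusmsrnmqtmqmplp$n
  rot[2] = qusmsrnmqtmqmplp$nt
  rot[3] = usmsrnmqtmqmplp$ntq
  rot[4] = smsrnmqtmqmplp$ntqu
  rot[5] = msrnmqtmqmplp$ntqus
  rot[6] = srnmqtmqmplp$ntqusm
  rot[7] = rnmqtmqmplp$ntqusms
  rot[8] = nmqtmqmplp$ntqusmsr
  rot[9] = mqtmqmplp$ntqusmsrn
  rot[10] = qtmqmplp$ntqusmsrnm
  rot[11] = tmqmplp$ntqusmsrnmq
  rot[12] = mqmplp$ntqusmsrnmqt
  rot[13] = qmplp$ntqusmsrnmqtm
  rot[14] = mplp$ntqusmsrnmqtmq
  rot[15] = plp$ntqusmsrnmqtmqm
  rot[16] = lp$ntqusmsrnmqtmqmp
  rot[17] = p$ntqusmsrnmqtmqmpl
  rot[18] = $ntqusmsrnmqtmqmplp
Sorted (with $ < everything):
  sorted[0] = $ntqusmsrnmqtmqmplp
  sorted[1] = lp$ntqusmsrnmqtmqmp
  sorted[2] = mplp$ntqusmsrnmqtmq
  sorted[3] = mqmplp$ntqusmsrnmqt
  sorted[4] = mqtmqmplp$ntqusmsrn
  sorted[5] = msrnmqtmqmplp$ntqus
  sorted[6] = nmqtmqmplp$ntqusmsr
  sorted[7] = ntqusmsrnmqtmqmplp$
  sorted[8] = p$ntqusmsrnmqtmqmpl
  sorted[9] = plp$ntqusmsrnmqtmqm
  sorted[10] = qmplp$ntqusmsrnmqtm
  sorted[11] = qtmqmplp$ntqusmsrnm
  sorted[12] = qusmsrnmqtmqmplp$nt
  sorted[13] = rnmqtmqmplp$ntqusms
  sorted[14] = smsrnmqtmqmplp$ntqu
  sorted[15] = srnmqtmqmplp$ntqusm
  sorted[16] = tmqmplp$ntqusmsrnmq
  sorted[17] = tqusmsrnmqtmqmplp$n
  sorted[18] = usmsrnmqtmqmplp$ntq
sorted[6] = nmqtmqmplp$ntqusmsr

Answer: nmqtmqmplp$ntqusmsr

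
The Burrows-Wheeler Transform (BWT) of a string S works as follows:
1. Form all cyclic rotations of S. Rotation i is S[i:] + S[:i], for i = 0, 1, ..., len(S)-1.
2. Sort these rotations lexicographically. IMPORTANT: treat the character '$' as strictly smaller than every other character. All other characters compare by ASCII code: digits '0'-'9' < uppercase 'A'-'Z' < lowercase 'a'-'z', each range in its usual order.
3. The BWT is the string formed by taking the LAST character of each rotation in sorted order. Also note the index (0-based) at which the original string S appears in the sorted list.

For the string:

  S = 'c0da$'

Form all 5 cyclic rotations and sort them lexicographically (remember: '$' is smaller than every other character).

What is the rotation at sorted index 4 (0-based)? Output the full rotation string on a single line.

All 5 rotations (rotation i = S[i:]+S[:i]):
  rot[0] = c0da$
  rot[1] = 0da$c
  rot[2] = da$c0
  rot[3] = a$c0d
  rot[4] = $c0da
Sorted (with $ < everything):
  sorted[0] = $c0da
  sorted[1] = 0da$c
  sorted[2] = a$c0d
  sorted[3] = c0da$
  sorted[4] = da$c0
sorted[4] = da$c0

Answer: da$c0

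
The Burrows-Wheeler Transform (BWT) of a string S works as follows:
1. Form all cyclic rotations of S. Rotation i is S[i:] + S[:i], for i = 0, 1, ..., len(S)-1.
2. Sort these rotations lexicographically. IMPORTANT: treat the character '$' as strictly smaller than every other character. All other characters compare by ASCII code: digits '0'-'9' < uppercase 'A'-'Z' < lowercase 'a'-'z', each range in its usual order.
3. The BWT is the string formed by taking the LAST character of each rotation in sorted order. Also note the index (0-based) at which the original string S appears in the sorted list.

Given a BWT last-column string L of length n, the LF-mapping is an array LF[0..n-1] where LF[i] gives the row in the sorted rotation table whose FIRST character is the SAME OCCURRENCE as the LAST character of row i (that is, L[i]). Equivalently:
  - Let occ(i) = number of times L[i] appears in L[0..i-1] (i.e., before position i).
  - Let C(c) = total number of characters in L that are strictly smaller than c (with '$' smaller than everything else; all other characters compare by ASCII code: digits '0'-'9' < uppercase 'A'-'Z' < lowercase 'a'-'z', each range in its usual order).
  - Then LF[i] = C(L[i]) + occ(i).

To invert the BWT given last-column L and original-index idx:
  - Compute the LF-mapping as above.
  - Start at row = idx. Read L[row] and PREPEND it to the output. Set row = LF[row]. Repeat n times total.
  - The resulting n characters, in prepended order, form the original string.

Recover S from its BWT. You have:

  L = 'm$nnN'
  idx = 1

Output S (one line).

LF mapping: 2 0 3 4 1
Walk LF starting at row 1, prepending L[row]:
  step 1: row=1, L[1]='$', prepend. Next row=LF[1]=0
  step 2: row=0, L[0]='m', prepend. Next row=LF[0]=2
  step 3: row=2, L[2]='n', prepend. Next row=LF[2]=3
  step 4: row=3, L[3]='n', prepend. Next row=LF[3]=4
  step 5: row=4, L[4]='N', prepend. Next row=LF[4]=1
Reversed output: Nnnm$

Answer: Nnnm$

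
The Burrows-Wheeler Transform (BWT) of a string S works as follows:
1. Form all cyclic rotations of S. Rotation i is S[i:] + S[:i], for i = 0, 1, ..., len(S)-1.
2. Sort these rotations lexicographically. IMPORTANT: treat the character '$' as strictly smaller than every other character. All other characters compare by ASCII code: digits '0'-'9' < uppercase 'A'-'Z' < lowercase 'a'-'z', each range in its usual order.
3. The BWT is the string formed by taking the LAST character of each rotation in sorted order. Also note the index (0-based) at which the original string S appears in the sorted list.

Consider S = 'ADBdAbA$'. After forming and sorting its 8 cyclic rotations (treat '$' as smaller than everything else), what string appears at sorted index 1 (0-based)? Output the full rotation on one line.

Answer: A$ADBdAb

Derivation:
All 8 rotations (rotation i = S[i:]+S[:i]):
  rot[0] = ADBdAbA$
  rot[1] = DBdAbA$A
  rot[2] = BdAbA$AD
  rot[3] = dAbA$ADB
  rot[4] = AbA$ADBd
  rot[5] = bA$ADBdA
  rot[6] = A$ADBdAb
  rot[7] = $ADBdAbA
Sorted (with $ < everything):
  sorted[0] = $ADBdAbA
  sorted[1] = A$ADBdAb
  sorted[2] = ADBdAbA$
  sorted[3] = AbA$ADBd
  sorted[4] = BdAbA$AD
  sorted[5] = DBdAbA$A
  sorted[6] = bA$ADBdA
  sorted[7] = dAbA$ADB
sorted[1] = A$ADBdAb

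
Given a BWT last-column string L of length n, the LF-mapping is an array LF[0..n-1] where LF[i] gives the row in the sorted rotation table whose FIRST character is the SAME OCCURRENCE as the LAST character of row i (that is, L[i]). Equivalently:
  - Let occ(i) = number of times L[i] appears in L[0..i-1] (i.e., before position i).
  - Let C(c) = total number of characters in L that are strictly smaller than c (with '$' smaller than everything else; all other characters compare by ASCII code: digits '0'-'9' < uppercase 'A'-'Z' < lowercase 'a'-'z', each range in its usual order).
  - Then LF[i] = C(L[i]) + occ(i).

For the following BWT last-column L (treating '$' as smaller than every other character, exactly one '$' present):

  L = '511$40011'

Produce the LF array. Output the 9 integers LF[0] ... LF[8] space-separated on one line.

Answer: 8 3 4 0 7 1 2 5 6

Derivation:
Char counts: '$':1, '0':2, '1':4, '4':1, '5':1
C (first-col start): C('$')=0, C('0')=1, C('1')=3, C('4')=7, C('5')=8
L[0]='5': occ=0, LF[0]=C('5')+0=8+0=8
L[1]='1': occ=0, LF[1]=C('1')+0=3+0=3
L[2]='1': occ=1, LF[2]=C('1')+1=3+1=4
L[3]='$': occ=0, LF[3]=C('$')+0=0+0=0
L[4]='4': occ=0, LF[4]=C('4')+0=7+0=7
L[5]='0': occ=0, LF[5]=C('0')+0=1+0=1
L[6]='0': occ=1, LF[6]=C('0')+1=1+1=2
L[7]='1': occ=2, LF[7]=C('1')+2=3+2=5
L[8]='1': occ=3, LF[8]=C('1')+3=3+3=6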